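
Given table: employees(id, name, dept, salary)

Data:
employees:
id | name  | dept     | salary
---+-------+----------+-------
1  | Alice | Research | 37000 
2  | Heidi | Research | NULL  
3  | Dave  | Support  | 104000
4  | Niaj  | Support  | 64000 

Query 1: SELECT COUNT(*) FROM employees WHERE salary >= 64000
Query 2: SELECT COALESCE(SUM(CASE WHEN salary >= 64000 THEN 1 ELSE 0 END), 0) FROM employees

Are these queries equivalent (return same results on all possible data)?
Yes, equivalent

Both queries return: [(2,)]

Reason: COUNT with WHERE vs conditional SUM (COALESCE handles empty-table NULL)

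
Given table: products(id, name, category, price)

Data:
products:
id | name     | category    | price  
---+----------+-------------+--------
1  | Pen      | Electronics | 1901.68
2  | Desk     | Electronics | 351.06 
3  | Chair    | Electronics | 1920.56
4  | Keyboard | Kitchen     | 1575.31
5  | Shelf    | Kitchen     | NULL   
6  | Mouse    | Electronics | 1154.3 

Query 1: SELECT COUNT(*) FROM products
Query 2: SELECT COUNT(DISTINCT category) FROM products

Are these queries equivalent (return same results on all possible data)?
No, not equivalent

Query 1 returns: [(6,)]
Query 2 returns: [(2,)]

Reason: COUNT(*) counts rows, COUNT(DISTINCT category) counts unique categorys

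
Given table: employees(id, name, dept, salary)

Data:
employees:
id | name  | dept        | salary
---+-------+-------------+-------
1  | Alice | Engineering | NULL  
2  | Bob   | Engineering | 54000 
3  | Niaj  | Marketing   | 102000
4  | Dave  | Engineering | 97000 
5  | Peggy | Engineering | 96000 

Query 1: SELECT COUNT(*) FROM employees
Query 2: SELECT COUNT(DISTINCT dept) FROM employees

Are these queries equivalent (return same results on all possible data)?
No, not equivalent

Query 1 returns: [(5,)]
Query 2 returns: [(2,)]

Reason: COUNT(*) counts rows, COUNT(DISTINCT dept) counts unique depts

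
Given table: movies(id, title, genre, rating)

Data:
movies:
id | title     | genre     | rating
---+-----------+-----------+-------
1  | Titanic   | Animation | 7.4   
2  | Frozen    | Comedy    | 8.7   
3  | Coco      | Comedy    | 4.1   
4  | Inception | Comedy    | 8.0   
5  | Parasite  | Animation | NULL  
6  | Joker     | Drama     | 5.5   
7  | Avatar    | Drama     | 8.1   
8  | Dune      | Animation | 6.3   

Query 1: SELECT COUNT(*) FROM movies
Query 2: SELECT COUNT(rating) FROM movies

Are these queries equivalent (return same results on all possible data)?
No, not equivalent

Query 1 returns: [(8,)]
Query 2 returns: [(7,)]

Reason: COUNT(*) includes NULLs, COUNT(column) excludes them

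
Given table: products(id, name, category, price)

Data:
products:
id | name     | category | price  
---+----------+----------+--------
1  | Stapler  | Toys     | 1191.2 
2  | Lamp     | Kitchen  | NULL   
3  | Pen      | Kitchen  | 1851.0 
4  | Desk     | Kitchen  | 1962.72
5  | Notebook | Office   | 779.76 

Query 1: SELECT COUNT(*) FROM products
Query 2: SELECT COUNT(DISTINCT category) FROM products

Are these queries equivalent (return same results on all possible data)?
No, not equivalent

Query 1 returns: [(5,)]
Query 2 returns: [(3,)]

Reason: COUNT(*) counts rows, COUNT(DISTINCT category) counts unique categorys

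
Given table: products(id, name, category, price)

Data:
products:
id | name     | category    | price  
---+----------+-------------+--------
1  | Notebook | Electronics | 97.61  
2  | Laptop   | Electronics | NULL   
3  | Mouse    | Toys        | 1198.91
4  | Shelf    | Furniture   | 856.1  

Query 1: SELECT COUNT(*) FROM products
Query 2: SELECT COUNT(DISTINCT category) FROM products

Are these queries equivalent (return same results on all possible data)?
No, not equivalent

Query 1 returns: [(4,)]
Query 2 returns: [(3,)]

Reason: COUNT(*) counts rows, COUNT(DISTINCT category) counts unique categorys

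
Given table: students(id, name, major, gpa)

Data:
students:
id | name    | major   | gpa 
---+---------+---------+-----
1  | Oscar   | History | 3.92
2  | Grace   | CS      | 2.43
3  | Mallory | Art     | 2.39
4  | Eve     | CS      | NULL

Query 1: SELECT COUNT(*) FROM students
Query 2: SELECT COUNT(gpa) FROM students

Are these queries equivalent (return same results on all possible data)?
No, not equivalent

Query 1 returns: [(4,)]
Query 2 returns: [(3,)]

Reason: COUNT(*) includes NULLs, COUNT(column) excludes them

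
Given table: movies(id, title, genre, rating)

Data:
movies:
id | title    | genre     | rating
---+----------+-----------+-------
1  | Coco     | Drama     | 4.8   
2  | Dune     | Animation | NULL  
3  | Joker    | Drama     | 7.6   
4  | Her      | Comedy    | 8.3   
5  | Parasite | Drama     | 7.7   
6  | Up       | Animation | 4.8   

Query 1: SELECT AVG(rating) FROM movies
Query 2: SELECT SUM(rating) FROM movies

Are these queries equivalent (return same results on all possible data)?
No, not equivalent

Query 1 returns: [(6.640000000000001,)]
Query 2 returns: [(33.2,)]

Reason: AVG vs SUM give different aggregate values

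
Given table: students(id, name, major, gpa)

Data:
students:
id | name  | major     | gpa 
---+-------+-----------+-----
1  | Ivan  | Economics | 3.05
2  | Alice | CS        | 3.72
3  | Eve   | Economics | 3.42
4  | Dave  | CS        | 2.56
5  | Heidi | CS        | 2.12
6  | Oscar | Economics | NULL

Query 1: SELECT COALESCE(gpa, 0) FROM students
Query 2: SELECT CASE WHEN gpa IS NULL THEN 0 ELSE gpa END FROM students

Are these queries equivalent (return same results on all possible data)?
Yes, equivalent

Both queries return: [(0,), (2.12,), (2.56,), (3.05,), (3.42,), (3.72,)]

Reason: COALESCE vs CASE for NULL handling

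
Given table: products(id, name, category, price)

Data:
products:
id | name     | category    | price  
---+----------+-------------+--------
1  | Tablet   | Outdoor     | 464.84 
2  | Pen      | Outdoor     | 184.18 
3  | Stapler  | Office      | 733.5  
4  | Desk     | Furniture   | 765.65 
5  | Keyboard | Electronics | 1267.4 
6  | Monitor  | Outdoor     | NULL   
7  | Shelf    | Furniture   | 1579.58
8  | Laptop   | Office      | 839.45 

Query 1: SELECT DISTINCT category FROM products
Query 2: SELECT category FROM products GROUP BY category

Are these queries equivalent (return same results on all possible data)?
Yes, equivalent

Both queries return: [('Electronics',), ('Furniture',), ('Office',), ('Outdoor',)]

Reason: Both get unique categorys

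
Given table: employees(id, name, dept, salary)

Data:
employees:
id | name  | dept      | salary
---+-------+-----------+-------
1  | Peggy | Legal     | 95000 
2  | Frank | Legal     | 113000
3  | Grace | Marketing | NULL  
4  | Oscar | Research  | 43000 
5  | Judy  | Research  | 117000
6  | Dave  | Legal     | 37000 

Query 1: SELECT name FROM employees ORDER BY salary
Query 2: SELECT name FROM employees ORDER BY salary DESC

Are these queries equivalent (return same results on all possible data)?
No, not equivalent

Query 1 returns: [('Grace',), ('Dave',), ('Oscar',), ('Peggy',), ('Frank',), ('Judy',)]
Query 2 returns: [('Judy',), ('Frank',), ('Peggy',), ('Oscar',), ('Dave',), ('Grace',)]

Reason: ASC vs DESC gives opposite ordering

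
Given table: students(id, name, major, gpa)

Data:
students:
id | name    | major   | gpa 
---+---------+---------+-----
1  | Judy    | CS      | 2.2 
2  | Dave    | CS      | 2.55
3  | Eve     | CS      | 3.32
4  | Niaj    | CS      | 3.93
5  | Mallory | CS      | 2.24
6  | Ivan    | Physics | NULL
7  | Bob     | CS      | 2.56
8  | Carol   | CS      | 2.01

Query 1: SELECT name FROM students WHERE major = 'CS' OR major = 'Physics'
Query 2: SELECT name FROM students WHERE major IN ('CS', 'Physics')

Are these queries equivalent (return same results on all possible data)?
Yes, equivalent

Both queries return: [('Bob',), ('Carol',), ('Dave',), ('Eve',), ('Ivan',), ('Judy',), ('Mallory',), ('Niaj',)]

Reason: OR vs IN are equivalent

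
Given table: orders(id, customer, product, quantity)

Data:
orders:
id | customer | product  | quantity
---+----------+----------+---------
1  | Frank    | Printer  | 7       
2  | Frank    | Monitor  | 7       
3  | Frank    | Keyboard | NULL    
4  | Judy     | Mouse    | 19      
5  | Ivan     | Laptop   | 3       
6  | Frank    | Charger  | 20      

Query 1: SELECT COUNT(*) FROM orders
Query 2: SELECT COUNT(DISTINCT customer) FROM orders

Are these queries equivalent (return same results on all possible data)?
No, not equivalent

Query 1 returns: [(6,)]
Query 2 returns: [(3,)]

Reason: COUNT(*) counts rows, COUNT(DISTINCT customer) counts unique customers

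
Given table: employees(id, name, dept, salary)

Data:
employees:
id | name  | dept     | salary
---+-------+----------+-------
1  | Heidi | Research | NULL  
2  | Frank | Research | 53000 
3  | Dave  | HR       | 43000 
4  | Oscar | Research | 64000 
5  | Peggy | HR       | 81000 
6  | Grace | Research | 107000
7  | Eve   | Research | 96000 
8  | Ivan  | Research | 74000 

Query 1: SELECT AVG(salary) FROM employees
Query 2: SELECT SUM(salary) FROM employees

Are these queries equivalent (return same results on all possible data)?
No, not equivalent

Query 1 returns: [(74000.0,)]
Query 2 returns: [(518000,)]

Reason: AVG vs SUM give different aggregate values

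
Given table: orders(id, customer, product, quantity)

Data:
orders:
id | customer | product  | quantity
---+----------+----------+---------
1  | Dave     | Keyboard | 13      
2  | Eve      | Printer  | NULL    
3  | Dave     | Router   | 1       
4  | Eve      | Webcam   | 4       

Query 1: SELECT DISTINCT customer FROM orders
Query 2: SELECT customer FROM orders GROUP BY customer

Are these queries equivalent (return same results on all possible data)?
Yes, equivalent

Both queries return: [('Dave',), ('Eve',)]

Reason: Both get unique customers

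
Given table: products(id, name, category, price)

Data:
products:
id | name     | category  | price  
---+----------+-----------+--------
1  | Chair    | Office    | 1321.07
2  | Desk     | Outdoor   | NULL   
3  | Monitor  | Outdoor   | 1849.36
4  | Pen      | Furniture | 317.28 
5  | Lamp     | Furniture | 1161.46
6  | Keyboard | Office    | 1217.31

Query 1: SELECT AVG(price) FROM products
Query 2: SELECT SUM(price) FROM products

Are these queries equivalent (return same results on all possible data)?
No, not equivalent

Query 1 returns: [(1173.2959999999998,)]
Query 2 returns: [(5866.48,)]

Reason: AVG vs SUM give different aggregate values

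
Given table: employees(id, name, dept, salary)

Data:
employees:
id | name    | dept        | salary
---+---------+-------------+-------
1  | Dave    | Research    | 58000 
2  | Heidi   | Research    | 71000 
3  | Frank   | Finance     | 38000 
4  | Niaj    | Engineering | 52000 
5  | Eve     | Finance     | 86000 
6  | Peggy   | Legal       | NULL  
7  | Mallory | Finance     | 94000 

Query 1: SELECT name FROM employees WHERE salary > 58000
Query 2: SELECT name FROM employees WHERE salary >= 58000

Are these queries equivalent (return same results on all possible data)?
No, not equivalent

Query 1 returns: [('Heidi',), ('Eve',), ('Mallory',)]
Query 2 returns: [('Dave',), ('Heidi',), ('Eve',), ('Mallory',)]

Reason: > vs >= gives different results when salary = 58000 exists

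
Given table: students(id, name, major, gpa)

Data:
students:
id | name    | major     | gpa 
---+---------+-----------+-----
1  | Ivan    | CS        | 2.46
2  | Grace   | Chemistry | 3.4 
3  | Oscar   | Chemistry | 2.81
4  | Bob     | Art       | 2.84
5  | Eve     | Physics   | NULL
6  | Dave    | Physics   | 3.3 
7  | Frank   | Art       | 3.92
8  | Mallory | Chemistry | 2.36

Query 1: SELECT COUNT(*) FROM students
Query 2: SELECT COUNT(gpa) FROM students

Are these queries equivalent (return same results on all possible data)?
No, not equivalent

Query 1 returns: [(8,)]
Query 2 returns: [(7,)]

Reason: COUNT(*) includes NULLs, COUNT(column) excludes them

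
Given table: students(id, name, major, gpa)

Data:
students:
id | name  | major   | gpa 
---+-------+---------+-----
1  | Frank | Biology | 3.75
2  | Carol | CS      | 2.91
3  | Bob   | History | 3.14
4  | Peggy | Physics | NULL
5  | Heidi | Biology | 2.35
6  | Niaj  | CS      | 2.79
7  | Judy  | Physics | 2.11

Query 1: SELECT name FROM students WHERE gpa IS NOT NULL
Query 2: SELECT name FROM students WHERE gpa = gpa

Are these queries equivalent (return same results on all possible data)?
Yes, equivalent

Both queries return: [('Bob',), ('Carol',), ('Frank',), ('Heidi',), ('Judy',), ('Niaj',)]

Reason: IS NOT NULL vs self-equality (both exclude NULLs)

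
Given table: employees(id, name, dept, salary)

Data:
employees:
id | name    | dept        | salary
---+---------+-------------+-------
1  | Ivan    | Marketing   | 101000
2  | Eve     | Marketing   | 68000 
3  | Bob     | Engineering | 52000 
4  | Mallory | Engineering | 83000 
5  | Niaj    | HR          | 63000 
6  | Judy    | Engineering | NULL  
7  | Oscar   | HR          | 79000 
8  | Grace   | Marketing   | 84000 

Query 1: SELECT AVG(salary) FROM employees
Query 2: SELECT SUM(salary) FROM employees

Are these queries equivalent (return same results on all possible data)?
No, not equivalent

Query 1 returns: [(75714.28571428571,)]
Query 2 returns: [(530000,)]

Reason: AVG vs SUM give different aggregate values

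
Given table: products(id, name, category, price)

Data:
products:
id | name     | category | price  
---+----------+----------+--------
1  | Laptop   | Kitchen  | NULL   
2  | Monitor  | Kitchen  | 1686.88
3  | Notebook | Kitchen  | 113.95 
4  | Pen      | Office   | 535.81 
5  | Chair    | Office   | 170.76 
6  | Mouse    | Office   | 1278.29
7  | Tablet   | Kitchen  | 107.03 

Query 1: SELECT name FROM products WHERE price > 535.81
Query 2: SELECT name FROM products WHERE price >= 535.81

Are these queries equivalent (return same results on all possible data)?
No, not equivalent

Query 1 returns: [('Monitor',), ('Mouse',)]
Query 2 returns: [('Monitor',), ('Pen',), ('Mouse',)]

Reason: > vs >= gives different results when price = 535.81 exists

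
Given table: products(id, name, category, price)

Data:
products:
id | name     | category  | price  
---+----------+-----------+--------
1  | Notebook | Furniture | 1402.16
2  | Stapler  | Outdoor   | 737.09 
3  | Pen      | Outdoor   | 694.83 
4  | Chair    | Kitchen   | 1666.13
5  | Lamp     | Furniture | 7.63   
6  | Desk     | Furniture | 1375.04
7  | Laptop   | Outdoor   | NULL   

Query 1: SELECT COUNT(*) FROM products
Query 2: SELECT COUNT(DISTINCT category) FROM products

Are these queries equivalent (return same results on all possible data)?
No, not equivalent

Query 1 returns: [(7,)]
Query 2 returns: [(3,)]

Reason: COUNT(*) counts rows, COUNT(DISTINCT category) counts unique categorys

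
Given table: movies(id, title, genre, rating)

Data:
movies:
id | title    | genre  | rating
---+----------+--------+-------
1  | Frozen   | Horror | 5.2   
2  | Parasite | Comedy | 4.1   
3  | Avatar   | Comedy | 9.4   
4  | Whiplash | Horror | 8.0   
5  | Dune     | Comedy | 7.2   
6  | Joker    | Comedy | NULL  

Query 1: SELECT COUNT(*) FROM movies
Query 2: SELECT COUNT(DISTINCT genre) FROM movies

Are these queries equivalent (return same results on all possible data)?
No, not equivalent

Query 1 returns: [(6,)]
Query 2 returns: [(2,)]

Reason: COUNT(*) counts rows, COUNT(DISTINCT genre) counts unique genres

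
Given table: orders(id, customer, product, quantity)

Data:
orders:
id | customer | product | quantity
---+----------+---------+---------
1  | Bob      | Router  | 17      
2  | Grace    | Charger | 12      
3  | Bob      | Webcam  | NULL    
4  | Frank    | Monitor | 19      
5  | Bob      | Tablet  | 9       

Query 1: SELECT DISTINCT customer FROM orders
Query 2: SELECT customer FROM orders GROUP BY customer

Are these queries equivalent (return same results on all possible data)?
Yes, equivalent

Both queries return: [('Bob',), ('Frank',), ('Grace',)]

Reason: Both get unique customers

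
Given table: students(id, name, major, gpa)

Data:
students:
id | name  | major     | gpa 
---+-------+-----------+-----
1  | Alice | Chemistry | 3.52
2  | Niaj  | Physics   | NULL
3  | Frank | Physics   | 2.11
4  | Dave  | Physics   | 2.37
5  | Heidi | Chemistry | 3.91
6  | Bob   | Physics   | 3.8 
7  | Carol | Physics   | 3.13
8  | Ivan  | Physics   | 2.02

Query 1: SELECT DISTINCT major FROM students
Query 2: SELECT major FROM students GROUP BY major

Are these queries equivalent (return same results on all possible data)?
Yes, equivalent

Both queries return: [('Chemistry',), ('Physics',)]

Reason: Both get unique majors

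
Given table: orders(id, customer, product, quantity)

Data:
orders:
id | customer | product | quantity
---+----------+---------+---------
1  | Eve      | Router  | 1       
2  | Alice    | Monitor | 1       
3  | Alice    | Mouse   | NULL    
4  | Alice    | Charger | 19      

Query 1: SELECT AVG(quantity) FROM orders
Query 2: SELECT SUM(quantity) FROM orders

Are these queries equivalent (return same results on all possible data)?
No, not equivalent

Query 1 returns: [(7.0,)]
Query 2 returns: [(21,)]

Reason: AVG vs SUM give different aggregate values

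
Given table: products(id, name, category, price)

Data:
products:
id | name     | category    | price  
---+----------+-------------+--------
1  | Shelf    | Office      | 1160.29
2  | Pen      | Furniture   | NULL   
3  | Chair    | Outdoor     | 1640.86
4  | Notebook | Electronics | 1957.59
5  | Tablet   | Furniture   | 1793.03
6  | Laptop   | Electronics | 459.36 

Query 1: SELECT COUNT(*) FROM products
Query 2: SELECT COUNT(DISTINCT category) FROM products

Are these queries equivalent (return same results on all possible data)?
No, not equivalent

Query 1 returns: [(6,)]
Query 2 returns: [(4,)]

Reason: COUNT(*) counts rows, COUNT(DISTINCT category) counts unique categorys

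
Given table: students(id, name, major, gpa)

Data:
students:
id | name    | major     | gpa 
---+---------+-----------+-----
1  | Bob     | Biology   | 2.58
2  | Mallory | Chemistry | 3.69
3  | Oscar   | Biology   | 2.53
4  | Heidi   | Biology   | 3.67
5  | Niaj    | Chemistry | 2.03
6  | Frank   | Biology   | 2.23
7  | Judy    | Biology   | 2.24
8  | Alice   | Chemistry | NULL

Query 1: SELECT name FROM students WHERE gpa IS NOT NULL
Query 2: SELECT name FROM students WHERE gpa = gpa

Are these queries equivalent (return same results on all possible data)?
Yes, equivalent

Both queries return: [('Bob',), ('Frank',), ('Heidi',), ('Judy',), ('Mallory',), ('Niaj',), ('Oscar',)]

Reason: IS NOT NULL vs self-equality (both exclude NULLs)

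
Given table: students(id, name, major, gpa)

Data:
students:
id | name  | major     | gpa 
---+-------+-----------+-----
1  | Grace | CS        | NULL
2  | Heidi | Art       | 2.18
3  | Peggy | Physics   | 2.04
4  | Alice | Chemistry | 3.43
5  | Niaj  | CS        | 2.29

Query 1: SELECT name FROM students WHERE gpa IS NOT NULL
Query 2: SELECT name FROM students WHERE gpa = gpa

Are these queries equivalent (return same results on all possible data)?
Yes, equivalent

Both queries return: [('Alice',), ('Heidi',), ('Niaj',), ('Peggy',)]

Reason: IS NOT NULL vs self-equality (both exclude NULLs)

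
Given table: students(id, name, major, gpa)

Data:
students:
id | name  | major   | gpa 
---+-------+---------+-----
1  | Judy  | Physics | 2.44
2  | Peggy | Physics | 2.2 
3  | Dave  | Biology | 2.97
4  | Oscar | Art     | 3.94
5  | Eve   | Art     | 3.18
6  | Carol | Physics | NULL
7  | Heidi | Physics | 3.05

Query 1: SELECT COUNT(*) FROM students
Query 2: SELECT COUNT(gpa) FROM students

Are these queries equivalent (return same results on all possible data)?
No, not equivalent

Query 1 returns: [(7,)]
Query 2 returns: [(6,)]

Reason: COUNT(*) includes NULLs, COUNT(column) excludes them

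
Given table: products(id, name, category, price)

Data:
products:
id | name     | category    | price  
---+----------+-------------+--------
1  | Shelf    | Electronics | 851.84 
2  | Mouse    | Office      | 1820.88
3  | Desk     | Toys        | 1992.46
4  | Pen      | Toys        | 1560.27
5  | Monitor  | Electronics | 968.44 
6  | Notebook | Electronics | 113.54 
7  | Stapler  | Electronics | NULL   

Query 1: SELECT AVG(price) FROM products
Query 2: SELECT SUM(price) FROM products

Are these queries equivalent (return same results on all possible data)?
No, not equivalent

Query 1 returns: [(1217.905,)]
Query 2 returns: [(7307.43,)]

Reason: AVG vs SUM give different aggregate values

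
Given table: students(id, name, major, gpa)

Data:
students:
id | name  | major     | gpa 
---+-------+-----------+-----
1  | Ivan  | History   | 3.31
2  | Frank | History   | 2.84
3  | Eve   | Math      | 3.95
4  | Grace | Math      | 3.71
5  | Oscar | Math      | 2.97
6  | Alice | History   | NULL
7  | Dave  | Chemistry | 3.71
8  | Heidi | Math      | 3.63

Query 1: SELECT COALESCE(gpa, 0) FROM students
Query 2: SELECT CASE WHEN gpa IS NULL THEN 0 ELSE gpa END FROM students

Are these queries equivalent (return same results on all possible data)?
Yes, equivalent

Both queries return: [(0,), (2.84,), (2.97,), (3.31,), (3.63,), (3.71,), (3.71,), (3.95,)]

Reason: COALESCE vs CASE for NULL handling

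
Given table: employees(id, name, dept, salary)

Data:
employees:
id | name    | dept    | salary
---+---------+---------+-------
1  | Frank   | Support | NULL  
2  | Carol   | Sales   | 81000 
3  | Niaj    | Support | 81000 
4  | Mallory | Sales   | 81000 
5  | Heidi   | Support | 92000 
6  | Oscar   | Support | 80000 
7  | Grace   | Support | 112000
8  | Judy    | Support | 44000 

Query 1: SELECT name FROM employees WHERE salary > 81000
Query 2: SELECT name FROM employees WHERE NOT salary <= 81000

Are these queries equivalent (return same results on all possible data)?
Yes, equivalent

Both queries return: [('Grace',), ('Heidi',)]

Reason: Both filter salary > 81000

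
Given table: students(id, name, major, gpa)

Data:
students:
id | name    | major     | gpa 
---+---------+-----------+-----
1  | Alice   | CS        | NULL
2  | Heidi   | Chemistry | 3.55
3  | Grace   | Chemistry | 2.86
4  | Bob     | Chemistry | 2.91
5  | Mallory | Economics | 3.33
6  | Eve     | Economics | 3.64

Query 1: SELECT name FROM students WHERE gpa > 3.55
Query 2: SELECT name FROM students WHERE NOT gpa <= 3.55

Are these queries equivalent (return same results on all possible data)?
Yes, equivalent

Both queries return: [('Eve',)]

Reason: Both filter gpa > 3.55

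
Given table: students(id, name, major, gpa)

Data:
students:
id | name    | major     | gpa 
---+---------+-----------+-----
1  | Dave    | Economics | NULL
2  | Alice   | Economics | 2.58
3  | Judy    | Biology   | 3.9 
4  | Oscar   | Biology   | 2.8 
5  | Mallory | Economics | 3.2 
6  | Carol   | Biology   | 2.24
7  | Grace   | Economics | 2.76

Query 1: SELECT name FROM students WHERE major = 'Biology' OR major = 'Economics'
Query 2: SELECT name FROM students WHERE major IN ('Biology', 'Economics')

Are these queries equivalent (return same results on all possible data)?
Yes, equivalent

Both queries return: [('Alice',), ('Carol',), ('Dave',), ('Grace',), ('Judy',), ('Mallory',), ('Oscar',)]

Reason: OR vs IN are equivalent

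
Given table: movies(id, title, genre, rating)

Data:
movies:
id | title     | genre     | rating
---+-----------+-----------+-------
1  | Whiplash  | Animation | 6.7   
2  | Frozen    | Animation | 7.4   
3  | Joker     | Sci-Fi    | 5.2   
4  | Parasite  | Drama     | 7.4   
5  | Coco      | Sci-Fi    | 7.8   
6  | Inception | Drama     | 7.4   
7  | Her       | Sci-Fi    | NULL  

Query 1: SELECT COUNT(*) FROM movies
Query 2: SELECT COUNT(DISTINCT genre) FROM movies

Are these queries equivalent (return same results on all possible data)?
No, not equivalent

Query 1 returns: [(7,)]
Query 2 returns: [(3,)]

Reason: COUNT(*) counts rows, COUNT(DISTINCT genre) counts unique genres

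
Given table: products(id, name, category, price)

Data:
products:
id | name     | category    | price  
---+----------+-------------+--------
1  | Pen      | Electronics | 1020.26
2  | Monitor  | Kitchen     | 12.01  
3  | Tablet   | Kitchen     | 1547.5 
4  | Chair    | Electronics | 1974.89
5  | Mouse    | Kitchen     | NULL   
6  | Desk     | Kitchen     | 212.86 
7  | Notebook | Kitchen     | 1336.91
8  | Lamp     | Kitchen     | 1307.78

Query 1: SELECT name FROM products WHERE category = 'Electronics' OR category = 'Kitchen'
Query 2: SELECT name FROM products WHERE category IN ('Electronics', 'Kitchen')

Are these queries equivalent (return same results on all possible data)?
Yes, equivalent

Both queries return: [('Chair',), ('Desk',), ('Lamp',), ('Monitor',), ('Mouse',), ('Notebook',), ('Pen',), ('Tablet',)]

Reason: OR vs IN are equivalent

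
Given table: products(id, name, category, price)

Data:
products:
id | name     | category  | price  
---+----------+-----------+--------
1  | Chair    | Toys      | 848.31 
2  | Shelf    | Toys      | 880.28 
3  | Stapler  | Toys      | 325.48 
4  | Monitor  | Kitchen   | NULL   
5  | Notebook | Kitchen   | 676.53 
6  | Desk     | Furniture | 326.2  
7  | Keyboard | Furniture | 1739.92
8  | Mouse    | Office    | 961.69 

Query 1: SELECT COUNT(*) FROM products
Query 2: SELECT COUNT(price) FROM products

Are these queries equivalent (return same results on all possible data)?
No, not equivalent

Query 1 returns: [(8,)]
Query 2 returns: [(7,)]

Reason: COUNT(*) includes NULLs, COUNT(column) excludes them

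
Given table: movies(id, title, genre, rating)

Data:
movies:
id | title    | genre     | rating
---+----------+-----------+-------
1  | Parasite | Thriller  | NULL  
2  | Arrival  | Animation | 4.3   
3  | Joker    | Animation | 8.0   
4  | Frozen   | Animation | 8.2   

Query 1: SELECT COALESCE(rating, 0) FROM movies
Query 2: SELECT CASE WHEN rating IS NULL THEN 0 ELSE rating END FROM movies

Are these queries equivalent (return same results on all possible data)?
Yes, equivalent

Both queries return: [(0,), (4.3,), (8.0,), (8.2,)]

Reason: COALESCE vs CASE for NULL handling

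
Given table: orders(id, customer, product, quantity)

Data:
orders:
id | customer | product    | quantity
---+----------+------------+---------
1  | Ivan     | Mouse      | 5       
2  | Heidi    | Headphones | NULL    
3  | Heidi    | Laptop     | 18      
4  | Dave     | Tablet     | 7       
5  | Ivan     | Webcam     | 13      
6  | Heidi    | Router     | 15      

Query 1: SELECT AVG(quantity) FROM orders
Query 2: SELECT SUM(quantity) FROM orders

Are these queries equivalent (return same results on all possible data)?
No, not equivalent

Query 1 returns: [(11.6,)]
Query 2 returns: [(58,)]

Reason: AVG vs SUM give different aggregate values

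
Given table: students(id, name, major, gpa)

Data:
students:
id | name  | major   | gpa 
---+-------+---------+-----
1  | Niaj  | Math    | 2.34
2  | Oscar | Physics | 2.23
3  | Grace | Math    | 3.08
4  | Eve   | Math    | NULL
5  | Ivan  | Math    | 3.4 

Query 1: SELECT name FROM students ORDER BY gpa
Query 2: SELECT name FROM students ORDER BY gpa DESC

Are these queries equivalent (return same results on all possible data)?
No, not equivalent

Query 1 returns: [('Eve',), ('Oscar',), ('Niaj',), ('Grace',), ('Ivan',)]
Query 2 returns: [('Ivan',), ('Grace',), ('Niaj',), ('Oscar',), ('Eve',)]

Reason: ASC vs DESC gives opposite ordering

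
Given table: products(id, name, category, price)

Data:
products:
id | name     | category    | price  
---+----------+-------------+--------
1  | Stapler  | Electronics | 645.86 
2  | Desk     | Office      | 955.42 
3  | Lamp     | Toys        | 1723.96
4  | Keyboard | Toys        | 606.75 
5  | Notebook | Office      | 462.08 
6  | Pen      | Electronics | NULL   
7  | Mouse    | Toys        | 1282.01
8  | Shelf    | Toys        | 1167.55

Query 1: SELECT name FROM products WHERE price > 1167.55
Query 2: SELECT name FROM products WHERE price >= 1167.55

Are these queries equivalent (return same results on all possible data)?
No, not equivalent

Query 1 returns: [('Lamp',), ('Mouse',)]
Query 2 returns: [('Lamp',), ('Mouse',), ('Shelf',)]

Reason: > vs >= gives different results when price = 1167.55 exists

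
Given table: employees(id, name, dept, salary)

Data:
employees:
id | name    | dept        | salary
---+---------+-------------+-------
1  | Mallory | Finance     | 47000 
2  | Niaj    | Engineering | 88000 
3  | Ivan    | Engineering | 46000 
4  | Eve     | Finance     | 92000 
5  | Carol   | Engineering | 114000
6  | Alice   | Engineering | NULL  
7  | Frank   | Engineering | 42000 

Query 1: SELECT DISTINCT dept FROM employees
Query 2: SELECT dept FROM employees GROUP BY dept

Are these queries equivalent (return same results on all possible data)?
Yes, equivalent

Both queries return: [('Engineering',), ('Finance',)]

Reason: Both get unique depts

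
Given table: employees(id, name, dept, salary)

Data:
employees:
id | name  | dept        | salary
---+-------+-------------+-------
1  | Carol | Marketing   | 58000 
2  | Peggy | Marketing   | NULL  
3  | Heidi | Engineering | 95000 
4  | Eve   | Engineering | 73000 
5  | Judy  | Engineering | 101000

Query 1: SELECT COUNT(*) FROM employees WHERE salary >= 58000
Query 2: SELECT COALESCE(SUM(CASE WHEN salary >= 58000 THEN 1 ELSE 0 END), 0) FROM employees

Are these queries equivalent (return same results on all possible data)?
Yes, equivalent

Both queries return: [(4,)]

Reason: COUNT with WHERE vs conditional SUM (COALESCE handles empty-table NULL)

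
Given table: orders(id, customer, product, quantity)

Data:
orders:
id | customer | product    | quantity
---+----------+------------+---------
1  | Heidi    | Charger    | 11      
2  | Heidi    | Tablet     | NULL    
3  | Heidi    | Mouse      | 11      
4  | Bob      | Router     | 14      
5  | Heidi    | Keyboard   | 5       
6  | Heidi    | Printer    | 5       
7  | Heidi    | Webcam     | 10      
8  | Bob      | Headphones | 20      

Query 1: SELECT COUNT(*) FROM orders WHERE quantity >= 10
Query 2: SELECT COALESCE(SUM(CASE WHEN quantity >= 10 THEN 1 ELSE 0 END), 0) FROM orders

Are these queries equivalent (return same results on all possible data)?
Yes, equivalent

Both queries return: [(5,)]

Reason: COUNT with WHERE vs conditional SUM (COALESCE handles empty-table NULL)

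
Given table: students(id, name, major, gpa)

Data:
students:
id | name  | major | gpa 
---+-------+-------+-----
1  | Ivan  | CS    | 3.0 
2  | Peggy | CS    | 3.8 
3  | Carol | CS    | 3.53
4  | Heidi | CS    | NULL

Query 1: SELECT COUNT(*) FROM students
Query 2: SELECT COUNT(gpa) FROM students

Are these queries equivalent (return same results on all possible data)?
No, not equivalent

Query 1 returns: [(4,)]
Query 2 returns: [(3,)]

Reason: COUNT(*) includes NULLs, COUNT(column) excludes them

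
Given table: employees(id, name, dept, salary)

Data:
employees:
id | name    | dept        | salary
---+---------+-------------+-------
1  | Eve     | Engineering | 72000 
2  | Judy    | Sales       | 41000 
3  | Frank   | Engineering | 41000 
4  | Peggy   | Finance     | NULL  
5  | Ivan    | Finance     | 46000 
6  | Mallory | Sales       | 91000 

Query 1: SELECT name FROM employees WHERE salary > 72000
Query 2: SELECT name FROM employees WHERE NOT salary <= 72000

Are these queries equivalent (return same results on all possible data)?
Yes, equivalent

Both queries return: [('Mallory',)]

Reason: Both filter salary > 72000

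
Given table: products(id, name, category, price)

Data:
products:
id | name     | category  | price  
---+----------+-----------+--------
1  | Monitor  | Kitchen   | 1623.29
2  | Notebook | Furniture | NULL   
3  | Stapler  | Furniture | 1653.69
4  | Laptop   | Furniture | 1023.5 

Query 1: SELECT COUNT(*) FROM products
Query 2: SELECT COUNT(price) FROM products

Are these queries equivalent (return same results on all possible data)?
No, not equivalent

Query 1 returns: [(4,)]
Query 2 returns: [(3,)]

Reason: COUNT(*) includes NULLs, COUNT(column) excludes them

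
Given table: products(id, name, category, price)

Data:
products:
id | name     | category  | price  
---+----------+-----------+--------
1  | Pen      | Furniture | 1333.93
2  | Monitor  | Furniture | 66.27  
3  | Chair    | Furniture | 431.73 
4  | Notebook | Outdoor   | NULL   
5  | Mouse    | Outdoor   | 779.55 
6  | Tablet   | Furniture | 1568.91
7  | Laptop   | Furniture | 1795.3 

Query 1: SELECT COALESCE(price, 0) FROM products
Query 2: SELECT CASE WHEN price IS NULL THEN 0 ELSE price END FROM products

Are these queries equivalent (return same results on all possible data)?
Yes, equivalent

Both queries return: [(0,), (66.27,), (431.73,), (779.55,), (1333.93,), (1568.91,), (1795.3,)]

Reason: COALESCE vs CASE for NULL handling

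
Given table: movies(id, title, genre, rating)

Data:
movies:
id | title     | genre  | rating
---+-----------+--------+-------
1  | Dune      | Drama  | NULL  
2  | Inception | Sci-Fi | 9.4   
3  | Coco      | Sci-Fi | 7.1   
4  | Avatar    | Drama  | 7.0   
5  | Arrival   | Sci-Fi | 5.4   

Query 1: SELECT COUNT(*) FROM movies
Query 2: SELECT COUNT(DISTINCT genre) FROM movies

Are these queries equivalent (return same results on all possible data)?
No, not equivalent

Query 1 returns: [(5,)]
Query 2 returns: [(2,)]

Reason: COUNT(*) counts rows, COUNT(DISTINCT genre) counts unique genres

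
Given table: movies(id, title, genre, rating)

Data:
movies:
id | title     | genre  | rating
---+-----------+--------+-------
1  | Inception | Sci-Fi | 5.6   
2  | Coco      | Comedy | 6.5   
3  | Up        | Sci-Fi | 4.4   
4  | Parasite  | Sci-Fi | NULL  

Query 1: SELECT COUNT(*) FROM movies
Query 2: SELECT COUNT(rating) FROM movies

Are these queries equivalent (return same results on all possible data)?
No, not equivalent

Query 1 returns: [(4,)]
Query 2 returns: [(3,)]

Reason: COUNT(*) includes NULLs, COUNT(column) excludes them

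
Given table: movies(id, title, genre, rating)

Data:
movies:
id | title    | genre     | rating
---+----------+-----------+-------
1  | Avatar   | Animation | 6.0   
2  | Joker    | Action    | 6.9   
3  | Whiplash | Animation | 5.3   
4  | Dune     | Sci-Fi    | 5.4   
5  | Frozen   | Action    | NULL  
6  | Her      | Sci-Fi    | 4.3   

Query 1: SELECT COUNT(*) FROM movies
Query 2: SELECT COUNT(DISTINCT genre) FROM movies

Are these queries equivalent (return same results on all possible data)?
No, not equivalent

Query 1 returns: [(6,)]
Query 2 returns: [(3,)]

Reason: COUNT(*) counts rows, COUNT(DISTINCT genre) counts unique genres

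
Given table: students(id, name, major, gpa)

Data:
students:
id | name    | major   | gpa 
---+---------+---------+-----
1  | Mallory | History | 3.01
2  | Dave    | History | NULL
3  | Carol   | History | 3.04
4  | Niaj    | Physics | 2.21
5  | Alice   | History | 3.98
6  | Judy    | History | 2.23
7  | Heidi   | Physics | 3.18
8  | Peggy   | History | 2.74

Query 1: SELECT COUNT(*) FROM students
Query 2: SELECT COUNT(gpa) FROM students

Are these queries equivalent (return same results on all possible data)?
No, not equivalent

Query 1 returns: [(8,)]
Query 2 returns: [(7,)]

Reason: COUNT(*) includes NULLs, COUNT(column) excludes them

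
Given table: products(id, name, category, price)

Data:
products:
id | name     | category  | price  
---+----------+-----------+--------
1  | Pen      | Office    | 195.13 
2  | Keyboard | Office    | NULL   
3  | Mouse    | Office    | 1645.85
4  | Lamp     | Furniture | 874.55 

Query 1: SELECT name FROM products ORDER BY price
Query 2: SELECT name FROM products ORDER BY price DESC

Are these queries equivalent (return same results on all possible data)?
No, not equivalent

Query 1 returns: [('Keyboard',), ('Pen',), ('Lamp',), ('Mouse',)]
Query 2 returns: [('Mouse',), ('Lamp',), ('Pen',), ('Keyboard',)]

Reason: ASC vs DESC gives opposite ordering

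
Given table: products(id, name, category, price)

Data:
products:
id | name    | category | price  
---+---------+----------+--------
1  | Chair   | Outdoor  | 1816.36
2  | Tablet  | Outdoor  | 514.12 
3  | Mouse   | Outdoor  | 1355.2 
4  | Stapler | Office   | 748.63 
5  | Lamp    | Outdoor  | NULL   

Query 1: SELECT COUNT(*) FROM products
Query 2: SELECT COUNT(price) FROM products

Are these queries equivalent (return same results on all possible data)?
No, not equivalent

Query 1 returns: [(5,)]
Query 2 returns: [(4,)]

Reason: COUNT(*) includes NULLs, COUNT(column) excludes them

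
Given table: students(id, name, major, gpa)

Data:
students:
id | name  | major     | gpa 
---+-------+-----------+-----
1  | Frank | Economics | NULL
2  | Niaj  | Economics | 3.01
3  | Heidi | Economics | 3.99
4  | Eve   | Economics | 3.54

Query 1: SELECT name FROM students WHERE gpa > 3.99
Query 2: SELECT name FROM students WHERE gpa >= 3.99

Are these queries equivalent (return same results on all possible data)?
No, not equivalent

Query 1 returns: []
Query 2 returns: [('Heidi',)]

Reason: > vs >= gives different results when gpa = 3.99 exists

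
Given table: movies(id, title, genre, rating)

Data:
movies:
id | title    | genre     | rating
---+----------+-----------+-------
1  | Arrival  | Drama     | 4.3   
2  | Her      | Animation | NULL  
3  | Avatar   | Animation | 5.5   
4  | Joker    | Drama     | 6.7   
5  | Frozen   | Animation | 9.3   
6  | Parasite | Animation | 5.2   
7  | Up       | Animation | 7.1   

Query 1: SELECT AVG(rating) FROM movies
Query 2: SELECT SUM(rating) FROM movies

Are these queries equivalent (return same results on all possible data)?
No, not equivalent

Query 1 returns: [(6.3500000000000005,)]
Query 2 returns: [(38.1,)]

Reason: AVG vs SUM give different aggregate values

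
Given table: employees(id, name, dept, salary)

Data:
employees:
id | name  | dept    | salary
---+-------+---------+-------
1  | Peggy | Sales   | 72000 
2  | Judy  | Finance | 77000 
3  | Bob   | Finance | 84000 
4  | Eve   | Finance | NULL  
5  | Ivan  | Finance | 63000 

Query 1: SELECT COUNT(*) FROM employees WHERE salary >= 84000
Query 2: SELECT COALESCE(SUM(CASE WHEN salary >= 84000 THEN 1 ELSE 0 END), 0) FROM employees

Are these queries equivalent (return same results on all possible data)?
Yes, equivalent

Both queries return: [(1,)]

Reason: COUNT with WHERE vs conditional SUM (COALESCE handles empty-table NULL)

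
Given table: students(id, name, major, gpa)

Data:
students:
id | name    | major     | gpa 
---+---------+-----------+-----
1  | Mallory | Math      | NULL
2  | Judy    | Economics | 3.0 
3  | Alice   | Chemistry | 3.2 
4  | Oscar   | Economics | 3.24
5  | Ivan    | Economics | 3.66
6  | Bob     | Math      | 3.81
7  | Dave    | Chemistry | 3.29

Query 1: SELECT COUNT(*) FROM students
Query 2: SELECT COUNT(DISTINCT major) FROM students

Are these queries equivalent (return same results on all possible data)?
No, not equivalent

Query 1 returns: [(7,)]
Query 2 returns: [(3,)]

Reason: COUNT(*) counts rows, COUNT(DISTINCT major) counts unique majors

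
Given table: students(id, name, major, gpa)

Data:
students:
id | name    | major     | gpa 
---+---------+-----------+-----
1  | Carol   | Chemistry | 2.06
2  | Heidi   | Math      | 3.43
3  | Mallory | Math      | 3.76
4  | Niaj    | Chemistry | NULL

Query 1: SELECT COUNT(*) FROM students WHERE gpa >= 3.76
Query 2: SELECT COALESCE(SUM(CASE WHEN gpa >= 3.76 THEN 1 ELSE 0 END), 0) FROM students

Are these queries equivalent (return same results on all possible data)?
Yes, equivalent

Both queries return: [(1,)]

Reason: COUNT with WHERE vs conditional SUM (COALESCE handles empty-table NULL)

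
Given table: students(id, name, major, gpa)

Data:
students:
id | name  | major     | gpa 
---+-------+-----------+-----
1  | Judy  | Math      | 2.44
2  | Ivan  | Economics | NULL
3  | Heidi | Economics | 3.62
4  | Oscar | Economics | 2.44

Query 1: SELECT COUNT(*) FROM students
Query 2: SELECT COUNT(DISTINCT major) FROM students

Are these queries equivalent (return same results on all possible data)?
No, not equivalent

Query 1 returns: [(4,)]
Query 2 returns: [(2,)]

Reason: COUNT(*) counts rows, COUNT(DISTINCT major) counts unique majors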